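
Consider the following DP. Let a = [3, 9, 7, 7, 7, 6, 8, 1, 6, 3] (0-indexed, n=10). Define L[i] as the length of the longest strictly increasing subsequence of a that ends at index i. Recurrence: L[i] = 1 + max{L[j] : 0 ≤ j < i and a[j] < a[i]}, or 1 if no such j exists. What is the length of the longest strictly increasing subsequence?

   i    0    1    2    3    4    5    6    7    8    9
a[i]    3    9    7    7    7    6    8    1    6    3
L[i]    1    2    2    2    2    2    3    1    2    2

3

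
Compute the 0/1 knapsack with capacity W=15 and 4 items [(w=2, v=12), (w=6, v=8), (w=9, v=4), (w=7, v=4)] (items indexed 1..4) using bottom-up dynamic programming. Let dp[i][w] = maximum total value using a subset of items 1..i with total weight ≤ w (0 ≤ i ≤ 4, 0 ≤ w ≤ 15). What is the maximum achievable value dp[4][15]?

i\w   0   1   2   3   4   5   6   7   8   9  10  11  12  13  14  15
  0   0   0   0   0   0   0   0   0   0   0   0   0   0   0   0   0
  1   0   0  12  12  12  12  12  12  12  12  12  12  12  12  12  12
  2   0   0  12  12  12  12  12  12  20  20  20  20  20  20  20  20
  3   0   0  12  12  12  12  12  12  20  20  20  20  20  20  20  20
  4   0   0  12  12  12  12  12  12  20  20  20  20  20  20  20  24

24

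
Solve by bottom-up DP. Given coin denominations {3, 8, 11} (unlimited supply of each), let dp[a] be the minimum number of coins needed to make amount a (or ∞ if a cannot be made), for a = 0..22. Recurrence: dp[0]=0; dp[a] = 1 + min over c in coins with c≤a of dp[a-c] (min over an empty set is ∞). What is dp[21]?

 a  0  1  2  3  4  5  6  7  8  9 10 11 12 13 14 15 16 17 18 19 20 21 22
dp  0  -  -  1  -  -  2  -  1  3  -  1  4  -  2  5  2  3  6  2  4  7  2
(- denotes ∞ / unreachable)

7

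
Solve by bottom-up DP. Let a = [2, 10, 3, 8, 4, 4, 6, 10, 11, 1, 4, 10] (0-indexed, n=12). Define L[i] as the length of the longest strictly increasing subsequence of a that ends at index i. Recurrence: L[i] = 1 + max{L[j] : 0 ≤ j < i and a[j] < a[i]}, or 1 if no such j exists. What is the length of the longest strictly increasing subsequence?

6

   i    0    1    2    3    4    5    6    7    8    9   10   11
a[i]    2   10    3    8    4    4    6   10   11    1    4   10
L[i]    1    2    2    3    3    3    4    5    6    1    3    5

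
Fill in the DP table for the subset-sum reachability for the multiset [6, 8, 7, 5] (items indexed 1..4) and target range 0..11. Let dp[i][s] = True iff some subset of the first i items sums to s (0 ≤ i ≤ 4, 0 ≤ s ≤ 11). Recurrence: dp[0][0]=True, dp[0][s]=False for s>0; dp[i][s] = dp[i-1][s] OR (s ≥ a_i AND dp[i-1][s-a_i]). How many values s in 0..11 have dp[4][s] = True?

i\s   0   1   2   3   4   5   6   7   8   9  10  11
  0   T   F   F   F   F   F   F   F   F   F   F   F
  1   T   F   F   F   F   F   T   F   F   F   F   F
  2   T   F   F   F   F   F   T   F   T   F   F   F
  3   T   F   F   F   F   F   T   T   T   F   F   F
  4   T   F   F   F   F   T   T   T   T   F   F   T

6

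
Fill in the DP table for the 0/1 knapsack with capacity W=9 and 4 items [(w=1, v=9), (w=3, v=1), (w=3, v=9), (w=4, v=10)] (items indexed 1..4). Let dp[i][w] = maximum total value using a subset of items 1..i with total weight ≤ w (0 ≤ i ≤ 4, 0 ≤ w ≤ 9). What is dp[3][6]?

i\w   0   1   2   3   4   5   6   7   8   9
  0   0   0   0   0   0   0   0   0   0   0
  1   0   9   9   9   9   9   9   9   9   9
  2   0   9   9   9  10  10  10  10  10  10
  3   0   9   9   9  18  18  18  19  19  19
  4   0   9   9   9  18  19  19  19  28  28

18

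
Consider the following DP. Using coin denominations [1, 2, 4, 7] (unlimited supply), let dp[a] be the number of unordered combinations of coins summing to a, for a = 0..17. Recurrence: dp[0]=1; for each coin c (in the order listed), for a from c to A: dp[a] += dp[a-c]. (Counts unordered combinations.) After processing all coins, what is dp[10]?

14

after  coin     0     1     2     3     4     5     6     7     8     9    10    11    12    13    14    15    16    17
          1     1     1     1     1     1     1     1     1     1     1     1     1     1     1     1     1     1     1
          2     1     1     2     2     3     3     4     4     5     5     6     6     7     7     8     8     9     9
          4     1     1     2     2     4     4     6     6     9     9    12    12    16    16    20    20    25    25
          7     1     1     2     2     4     4     6     7    10    11    14    16    20    22    27    30    36    39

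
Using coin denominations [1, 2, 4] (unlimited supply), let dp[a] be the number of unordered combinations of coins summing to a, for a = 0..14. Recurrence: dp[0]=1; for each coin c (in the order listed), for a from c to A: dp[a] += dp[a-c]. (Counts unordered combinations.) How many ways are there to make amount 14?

after  coin     0     1     2     3     4     5     6     7     8     9    10    11    12    13    14
          1     1     1     1     1     1     1     1     1     1     1     1     1     1     1     1
          2     1     1     2     2     3     3     4     4     5     5     6     6     7     7     8
          4     1     1     2     2     4     4     6     6     9     9    12    12    16    16    20

20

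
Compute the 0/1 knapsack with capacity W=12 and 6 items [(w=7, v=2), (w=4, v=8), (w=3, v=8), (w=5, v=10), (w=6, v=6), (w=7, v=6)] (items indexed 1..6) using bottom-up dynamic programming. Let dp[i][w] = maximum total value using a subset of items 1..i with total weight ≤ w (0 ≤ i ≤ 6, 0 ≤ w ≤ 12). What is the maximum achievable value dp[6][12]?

i\w   0   1   2   3   4   5   6   7   8   9  10  11  12
  0   0   0   0   0   0   0   0   0   0   0   0   0   0
  1   0   0   0   0   0   0   0   2   2   2   2   2   2
  2   0   0   0   0   8   8   8   8   8   8   8  10  10
  3   0   0   0   8   8   8   8  16  16  16  16  16  16
  4   0   0   0   8   8  10  10  16  18  18  18  18  26
  5   0   0   0   8   8  10  10  16  18  18  18  18  26
  6   0   0   0   8   8  10  10  16  18  18  18  18  26

26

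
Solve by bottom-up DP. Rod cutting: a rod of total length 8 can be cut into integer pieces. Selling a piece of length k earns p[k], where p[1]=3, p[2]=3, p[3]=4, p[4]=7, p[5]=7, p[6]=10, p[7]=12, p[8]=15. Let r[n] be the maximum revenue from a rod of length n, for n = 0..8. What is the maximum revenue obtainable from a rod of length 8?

   n    0    1    2    3    4    5    6    7    8
r[n]    0    3    6    9   12   15   18   21   24

24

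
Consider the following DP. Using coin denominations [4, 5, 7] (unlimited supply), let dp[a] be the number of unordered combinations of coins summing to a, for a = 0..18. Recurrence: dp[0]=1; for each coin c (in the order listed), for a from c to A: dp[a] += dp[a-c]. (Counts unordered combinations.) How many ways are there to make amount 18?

after  coin     0     1     2     3     4     5     6     7     8     9    10    11    12    13    14    15    16    17    18
          4     1     0     0     0     1     0     0     0     1     0     0     0     1     0     0     0     1     0     0
          5     1     0     0     0     1     1     0     0     1     1     1     0     1     1     1     1     1     1     1
          7     1     0     0     0     1     1     0     1     1     1     1     1     2     1     2     2     2     2     2

2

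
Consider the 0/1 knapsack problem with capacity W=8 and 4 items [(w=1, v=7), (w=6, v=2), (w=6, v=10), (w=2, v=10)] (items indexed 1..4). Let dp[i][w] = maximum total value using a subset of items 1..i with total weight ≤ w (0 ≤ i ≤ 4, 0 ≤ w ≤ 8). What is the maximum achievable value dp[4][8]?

20

i\w   0   1   2   3   4   5   6   7   8
  0   0   0   0   0   0   0   0   0   0
  1   0   7   7   7   7   7   7   7   7
  2   0   7   7   7   7   7   7   9   9
  3   0   7   7   7   7   7  10  17  17
  4   0   7  10  17  17  17  17  17  20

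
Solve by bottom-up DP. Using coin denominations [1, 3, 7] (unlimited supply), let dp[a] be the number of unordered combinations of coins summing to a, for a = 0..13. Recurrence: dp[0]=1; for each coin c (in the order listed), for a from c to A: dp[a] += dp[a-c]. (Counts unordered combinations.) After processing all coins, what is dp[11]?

after  coin     0     1     2     3     4     5     6     7     8     9    10    11    12    13
          1     1     1     1     1     1     1     1     1     1     1     1     1     1     1
          3     1     1     1     2     2     2     3     3     3     4     4     4     5     5
          7     1     1     1     2     2     2     3     4     4     5     6     6     7     8

6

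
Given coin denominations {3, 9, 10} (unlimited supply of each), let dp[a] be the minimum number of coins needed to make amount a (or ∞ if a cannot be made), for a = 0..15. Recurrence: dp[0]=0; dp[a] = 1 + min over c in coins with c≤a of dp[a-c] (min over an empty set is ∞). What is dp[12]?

 a  0  1  2  3  4  5  6  7  8  9 10 11 12 13 14 15
dp  0  -  -  1  -  -  2  -  -  1  1  -  2  2  -  3
(- denotes ∞ / unreachable)

2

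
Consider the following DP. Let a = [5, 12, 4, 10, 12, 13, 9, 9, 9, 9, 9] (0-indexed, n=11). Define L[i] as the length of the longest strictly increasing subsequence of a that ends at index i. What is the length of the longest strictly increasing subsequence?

4

   i    0    1    2    3    4    5    6    7    8    9   10
a[i]    5   12    4   10   12   13    9    9    9    9    9
L[i]    1    2    1    2    3    4    2    2    2    2    2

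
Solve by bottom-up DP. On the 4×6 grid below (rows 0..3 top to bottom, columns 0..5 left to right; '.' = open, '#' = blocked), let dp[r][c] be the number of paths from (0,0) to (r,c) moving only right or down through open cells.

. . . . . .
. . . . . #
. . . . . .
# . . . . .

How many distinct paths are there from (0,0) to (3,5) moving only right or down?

49

r\c   0   1   2   3   4   5
  0   1   1   1   1   1   1
  1   1   2   3   4   5   0
  2   1   3   6  10  15  15
  3   0   3   9  19  34  49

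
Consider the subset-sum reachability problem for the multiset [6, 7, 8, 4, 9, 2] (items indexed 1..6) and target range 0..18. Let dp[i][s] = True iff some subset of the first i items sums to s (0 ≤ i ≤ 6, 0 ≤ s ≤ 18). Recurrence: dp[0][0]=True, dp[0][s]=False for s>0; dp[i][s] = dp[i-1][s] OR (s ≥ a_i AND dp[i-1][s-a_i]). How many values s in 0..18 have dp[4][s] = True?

13

i\s   0   1   2   3   4   5   6   7   8   9  10  11  12  13  14  15  16  17  18
  0   T   F   F   F   F   F   F   F   F   F   F   F   F   F   F   F   F   F   F
  1   T   F   F   F   F   F   T   F   F   F   F   F   F   F   F   F   F   F   F
  2   T   F   F   F   F   F   T   T   F   F   F   F   F   T   F   F   F   F   F
  3   T   F   F   F   F   F   T   T   T   F   F   F   F   T   T   T   F   F   F
  4   T   F   F   F   T   F   T   T   T   F   T   T   T   T   T   T   F   T   T
  5   T   F   F   F   T   F   T   T   T   T   T   T   T   T   T   T   T   T   T
  6   T   F   T   F   T   F   T   T   T   T   T   T   T   T   T   T   T   T   T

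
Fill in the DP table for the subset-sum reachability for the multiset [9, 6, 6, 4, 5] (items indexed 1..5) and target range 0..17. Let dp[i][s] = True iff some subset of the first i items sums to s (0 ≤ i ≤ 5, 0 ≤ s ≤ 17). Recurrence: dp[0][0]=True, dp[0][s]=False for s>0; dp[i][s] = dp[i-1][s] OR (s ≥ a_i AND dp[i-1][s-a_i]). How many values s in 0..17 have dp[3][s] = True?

5

i\s   0   1   2   3   4   5   6   7   8   9  10  11  12  13  14  15  16  17
  0   T   F   F   F   F   F   F   F   F   F   F   F   F   F   F   F   F   F
  1   T   F   F   F   F   F   F   F   F   T   F   F   F   F   F   F   F   F
  2   T   F   F   F   F   F   T   F   F   T   F   F   F   F   F   T   F   F
  3   T   F   F   F   F   F   T   F   F   T   F   F   T   F   F   T   F   F
  4   T   F   F   F   T   F   T   F   F   T   T   F   T   T   F   T   T   F
  5   T   F   F   F   T   T   T   F   F   T   T   T   T   T   T   T   T   T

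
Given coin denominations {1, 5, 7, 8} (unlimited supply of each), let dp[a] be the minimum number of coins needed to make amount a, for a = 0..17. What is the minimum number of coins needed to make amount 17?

3

 a  0  1  2  3  4  5  6  7  8  9 10 11 12 13 14 15 16 17
dp  0  1  2  3  4  1  2  1  1  2  2  3  2  2  2  2  2  3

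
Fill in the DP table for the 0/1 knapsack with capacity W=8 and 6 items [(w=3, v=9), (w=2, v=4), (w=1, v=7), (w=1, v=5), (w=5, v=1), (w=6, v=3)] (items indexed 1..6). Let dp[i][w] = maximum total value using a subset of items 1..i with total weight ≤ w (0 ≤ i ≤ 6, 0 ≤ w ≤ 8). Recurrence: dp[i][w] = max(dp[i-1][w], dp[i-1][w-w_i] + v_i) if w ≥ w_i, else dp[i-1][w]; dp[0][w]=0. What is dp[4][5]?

i\w   0   1   2   3   4   5   6   7   8
  0   0   0   0   0   0   0   0   0   0
  1   0   0   0   9   9   9   9   9   9
  2   0   0   4   9   9  13  13  13  13
  3   0   7   7  11  16  16  20  20  20
  4   0   7  12  12  16  21  21  25  25
  5   0   7  12  12  16  21  21  25  25
  6   0   7  12  12  16  21  21  25  25

21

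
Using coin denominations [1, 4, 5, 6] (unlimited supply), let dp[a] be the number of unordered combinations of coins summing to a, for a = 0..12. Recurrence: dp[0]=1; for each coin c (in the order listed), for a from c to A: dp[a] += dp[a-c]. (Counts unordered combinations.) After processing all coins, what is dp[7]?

4

after  coin     0     1     2     3     4     5     6     7     8     9    10    11    12
          1     1     1     1     1     1     1     1     1     1     1     1     1     1
          4     1     1     1     1     2     2     2     2     3     3     3     3     4
          5     1     1     1     1     2     3     3     3     4     5     6     6     7
          6     1     1     1     1     2     3     4     4     5     6     8     9    11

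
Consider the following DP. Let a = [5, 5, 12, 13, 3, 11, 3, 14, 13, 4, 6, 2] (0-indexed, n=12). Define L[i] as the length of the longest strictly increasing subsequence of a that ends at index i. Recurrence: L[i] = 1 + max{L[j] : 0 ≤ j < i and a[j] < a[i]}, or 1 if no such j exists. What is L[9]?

2

   i    0    1    2    3    4    5    6    7    8    9   10   11
a[i]    5    5   12   13    3   11    3   14   13    4    6    2
L[i]    1    1    2    3    1    2    1    4    3    2    3    1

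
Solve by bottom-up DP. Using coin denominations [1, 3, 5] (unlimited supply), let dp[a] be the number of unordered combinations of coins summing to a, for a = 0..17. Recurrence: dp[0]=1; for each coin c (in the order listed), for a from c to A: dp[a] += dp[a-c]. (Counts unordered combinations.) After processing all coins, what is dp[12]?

after  coin     0     1     2     3     4     5     6     7     8     9    10    11    12    13    14    15    16    17
          1     1     1     1     1     1     1     1     1     1     1     1     1     1     1     1     1     1     1
          3     1     1     1     2     2     2     3     3     3     4     4     4     5     5     5     6     6     6
          5     1     1     1     2     2     3     4     4     5     6     7     8     9    10    11    13    14    15

9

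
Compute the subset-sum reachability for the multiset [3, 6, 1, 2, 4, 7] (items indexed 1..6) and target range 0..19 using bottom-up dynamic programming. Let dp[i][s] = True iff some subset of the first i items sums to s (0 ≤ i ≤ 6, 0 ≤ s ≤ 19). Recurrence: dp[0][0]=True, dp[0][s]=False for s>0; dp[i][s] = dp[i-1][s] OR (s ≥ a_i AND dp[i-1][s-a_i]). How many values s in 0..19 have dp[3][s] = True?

i\s   0   1   2   3   4   5   6   7   8   9  10  11  12  13  14  15  16  17  18  19
  0   T   F   F   F   F   F   F   F   F   F   F   F   F   F   F   F   F   F   F   F
  1   T   F   F   T   F   F   F   F   F   F   F   F   F   F   F   F   F   F   F   F
  2   T   F   F   T   F   F   T   F   F   T   F   F   F   F   F   F   F   F   F   F
  3   T   T   F   T   T   F   T   T   F   T   T   F   F   F   F   F   F   F   F   F
  4   T   T   T   T   T   T   T   T   T   T   T   T   T   F   F   F   F   F   F   F
  5   T   T   T   T   T   T   T   T   T   T   T   T   T   T   T   T   T   F   F   F
  6   T   T   T   T   T   T   T   T   T   T   T   T   T   T   T   T   T   T   T   T

8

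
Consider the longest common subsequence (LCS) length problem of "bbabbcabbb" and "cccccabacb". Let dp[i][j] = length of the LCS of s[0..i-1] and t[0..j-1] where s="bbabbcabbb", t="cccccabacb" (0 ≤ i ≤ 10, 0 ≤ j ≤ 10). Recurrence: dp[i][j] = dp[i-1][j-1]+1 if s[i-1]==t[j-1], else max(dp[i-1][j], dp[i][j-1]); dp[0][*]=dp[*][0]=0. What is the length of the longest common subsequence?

   ''  c  c  c  c  c  a  b  a  c  b
''  0  0  0  0  0  0  0  0  0  0  0
 b  0  0  0  0  0  0  0  1  1  1  1
 b  0  0  0  0  0  0  0  1  1  1  2
 a  0  0  0  0  0  0  1  1  2  2  2
 b  0  0  0  0  0  0  1  2  2  2  3
 b  0  0  0  0  0  0  1  2  2  2  3
 c  0  1  1  1  1  1  1  2  2  3  3
 a  0  1  1  1  1  1  2  2  3  3  3
 b  0  1  1  1  1  1  2  3  3  3  4
 b  0  1  1  1  1  1  2  3  3  3  4
 b  0  1  1  1  1  1  2  3  3  3  4

4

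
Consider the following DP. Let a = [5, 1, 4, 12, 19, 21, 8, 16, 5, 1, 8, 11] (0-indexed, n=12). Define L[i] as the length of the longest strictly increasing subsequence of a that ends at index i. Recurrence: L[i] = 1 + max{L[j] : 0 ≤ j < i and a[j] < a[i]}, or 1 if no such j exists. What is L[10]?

   i    0    1    2    3    4    5    6    7    8    9   10   11
a[i]    5    1    4   12   19   21    8   16    5    1    8   11
L[i]    1    1    2    3    4    5    3    4    3    1    4    5

4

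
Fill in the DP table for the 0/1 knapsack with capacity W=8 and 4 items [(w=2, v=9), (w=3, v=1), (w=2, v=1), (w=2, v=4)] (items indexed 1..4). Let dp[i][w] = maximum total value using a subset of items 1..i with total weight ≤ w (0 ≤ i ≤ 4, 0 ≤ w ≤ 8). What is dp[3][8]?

i\w   0   1   2   3   4   5   6   7   8
  0   0   0   0   0   0   0   0   0   0
  1   0   0   9   9   9   9   9   9   9
  2   0   0   9   9   9  10  10  10  10
  3   0   0   9   9  10  10  10  11  11
  4   0   0   9   9  13  13  14  14  14

11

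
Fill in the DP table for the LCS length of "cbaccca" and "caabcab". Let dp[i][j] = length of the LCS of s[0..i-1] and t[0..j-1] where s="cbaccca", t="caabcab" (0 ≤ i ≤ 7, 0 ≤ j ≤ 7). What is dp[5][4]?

2

   ''  c  a  a  b  c  a  b
''  0  0  0  0  0  0  0  0
 c  0  1  1  1  1  1  1  1
 b  0  1  1  1  2  2  2  2
 a  0  1  2  2  2  2  3  3
 c  0  1  2  2  2  3  3  3
 c  0  1  2  2  2  3  3  3
 c  0  1  2  2  2  3  3  3
 a  0  1  2  3  3  3  4  4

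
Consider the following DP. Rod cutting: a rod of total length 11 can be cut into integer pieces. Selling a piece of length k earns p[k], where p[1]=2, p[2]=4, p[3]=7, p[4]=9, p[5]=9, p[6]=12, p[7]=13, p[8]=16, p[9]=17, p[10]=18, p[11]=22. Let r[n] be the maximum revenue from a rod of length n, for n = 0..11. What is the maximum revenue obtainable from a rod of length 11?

25

   n    0    1    2    3    4    5    6    7    8    9   10   11
r[n]    0    2    4    7    9   11   14   16   18   21   23   25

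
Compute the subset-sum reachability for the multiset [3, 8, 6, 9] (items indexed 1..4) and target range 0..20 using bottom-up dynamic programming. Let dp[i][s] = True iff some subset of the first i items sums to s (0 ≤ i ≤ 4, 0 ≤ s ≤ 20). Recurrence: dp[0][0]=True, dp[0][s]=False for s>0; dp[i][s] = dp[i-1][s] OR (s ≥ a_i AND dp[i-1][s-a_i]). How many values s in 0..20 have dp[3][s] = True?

i\s   0   1   2   3   4   5   6   7   8   9  10  11  12  13  14  15  16  17  18  19  20
  0   T   F   F   F   F   F   F   F   F   F   F   F   F   F   F   F   F   F   F   F   F
  1   T   F   F   T   F   F   F   F   F   F   F   F   F   F   F   F   F   F   F   F   F
  2   T   F   F   T   F   F   F   F   T   F   F   T   F   F   F   F   F   F   F   F   F
  3   T   F   F   T   F   F   T   F   T   T   F   T   F   F   T   F   F   T   F   F   F
  4   T   F   F   T   F   F   T   F   T   T   F   T   T   F   T   T   F   T   T   F   T

8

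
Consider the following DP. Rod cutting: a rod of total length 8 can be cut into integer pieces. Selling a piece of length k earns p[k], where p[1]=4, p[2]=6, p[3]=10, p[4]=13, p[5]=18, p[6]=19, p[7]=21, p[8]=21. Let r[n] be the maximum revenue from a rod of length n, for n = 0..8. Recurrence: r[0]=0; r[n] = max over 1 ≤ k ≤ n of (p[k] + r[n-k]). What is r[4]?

   n    0    1    2    3    4    5    6    7    8
r[n]    0    4    8   12   16   20   24   28   32

16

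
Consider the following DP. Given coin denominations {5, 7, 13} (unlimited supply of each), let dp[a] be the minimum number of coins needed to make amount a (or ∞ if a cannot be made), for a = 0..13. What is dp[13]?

1

 a  0  1  2  3  4  5  6  7  8  9 10 11 12 13
dp  0  -  -  -  -  1  -  1  -  -  2  -  2  1
(- denotes ∞ / unreachable)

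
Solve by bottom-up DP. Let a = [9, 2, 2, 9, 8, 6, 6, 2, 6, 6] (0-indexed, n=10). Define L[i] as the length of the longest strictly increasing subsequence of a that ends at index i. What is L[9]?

   i    0    1    2    3    4    5    6    7    8    9
a[i]    9    2    2    9    8    6    6    2    6    6
L[i]    1    1    1    2    2    2    2    1    2    2

2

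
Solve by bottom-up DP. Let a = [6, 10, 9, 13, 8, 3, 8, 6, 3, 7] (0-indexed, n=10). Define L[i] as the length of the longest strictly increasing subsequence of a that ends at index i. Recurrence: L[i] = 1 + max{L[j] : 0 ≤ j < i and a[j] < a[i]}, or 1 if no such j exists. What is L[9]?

   i    0    1    2    3    4    5    6    7    8    9
a[i]    6   10    9   13    8    3    8    6    3    7
L[i]    1    2    2    3    2    1    2    2    1    3

3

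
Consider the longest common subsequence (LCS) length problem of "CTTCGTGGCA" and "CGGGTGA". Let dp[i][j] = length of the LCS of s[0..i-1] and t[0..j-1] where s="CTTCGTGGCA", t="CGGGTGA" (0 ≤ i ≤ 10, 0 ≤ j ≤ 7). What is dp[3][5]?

   ''  C  G  G  G  T  G  A
''  0  0  0  0  0  0  0  0
 C  0  1  1  1  1  1  1  1
 T  0  1  1  1  1  2  2  2
 T  0  1  1  1  1  2  2  2
 C  0  1  1  1  1  2  2  2
 G  0  1  2  2  2  2  3  3
 T  0  1  2  2  2  3  3  3
 G  0  1  2  3  3  3  4  4
 G  0  1  2  3  4  4  4  4
 C  0  1  2  3  4  4  4  4
 A  0  1  2  3  4  4  4  5

2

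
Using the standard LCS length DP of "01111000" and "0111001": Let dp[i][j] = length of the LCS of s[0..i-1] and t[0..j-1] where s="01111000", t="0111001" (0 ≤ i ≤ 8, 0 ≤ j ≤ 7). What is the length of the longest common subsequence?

   ''  0  1  1  1  0  0  1
''  0  0  0  0  0  0  0  0
 0  0  1  1  1  1  1  1  1
 1  0  1  2  2  2  2  2  2
 1  0  1  2  3  3  3  3  3
 1  0  1  2  3  4  4  4  4
 1  0  1  2  3  4  4  4  5
 0  0  1  2  3  4  5  5  5
 0  0  1  2  3  4  5  6  6
 0  0  1  2  3  4  5  6  6

6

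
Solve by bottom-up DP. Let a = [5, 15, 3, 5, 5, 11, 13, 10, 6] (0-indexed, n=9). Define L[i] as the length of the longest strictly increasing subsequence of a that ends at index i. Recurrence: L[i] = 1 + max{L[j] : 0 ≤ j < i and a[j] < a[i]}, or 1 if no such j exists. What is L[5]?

   i    0    1    2    3    4    5    6    7    8
a[i]    5   15    3    5    5   11   13   10    6
L[i]    1    2    1    2    2    3    4    3    3

3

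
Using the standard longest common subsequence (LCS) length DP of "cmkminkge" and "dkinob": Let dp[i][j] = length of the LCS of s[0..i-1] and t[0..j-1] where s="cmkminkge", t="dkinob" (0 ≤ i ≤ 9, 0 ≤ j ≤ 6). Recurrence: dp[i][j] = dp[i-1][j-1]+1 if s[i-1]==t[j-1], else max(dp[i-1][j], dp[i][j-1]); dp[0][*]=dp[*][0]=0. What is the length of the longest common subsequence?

   ''  d  k  i  n  o  b
''  0  0  0  0  0  0  0
 c  0  0  0  0  0  0  0
 m  0  0  0  0  0  0  0
 k  0  0  1  1  1  1  1
 m  0  0  1  1  1  1  1
 i  0  0  1  2  2  2  2
 n  0  0  1  2  3  3  3
 k  0  0  1  2  3  3  3
 g  0  0  1  2  3  3  3
 e  0  0  1  2  3  3  3

3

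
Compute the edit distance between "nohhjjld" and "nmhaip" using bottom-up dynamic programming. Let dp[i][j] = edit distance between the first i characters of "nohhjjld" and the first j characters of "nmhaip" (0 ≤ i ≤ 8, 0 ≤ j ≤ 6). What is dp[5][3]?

3

   ''  n  m  h  a  i  p
''  0  1  2  3  4  5  6
 n  1  0  1  2  3  4  5
 o  2  1  1  2  3  4  5
 h  3  2  2  1  2  3  4
 h  4  3  3  2  2  3  4
 j  5  4  4  3  3  3  4
 j  6  5  5  4  4  4  4
 l  7  6  6  5  5  5  5
 d  8  7  7  6  6  6  6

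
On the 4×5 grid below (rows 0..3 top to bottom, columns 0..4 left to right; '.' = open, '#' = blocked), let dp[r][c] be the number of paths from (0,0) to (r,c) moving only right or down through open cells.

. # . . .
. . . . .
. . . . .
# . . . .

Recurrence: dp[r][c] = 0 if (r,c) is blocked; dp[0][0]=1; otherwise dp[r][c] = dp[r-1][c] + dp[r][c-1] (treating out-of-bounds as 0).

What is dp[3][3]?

r\c   0   1   2   3   4
  0   1   0   0   0   0
  1   1   1   1   1   1
  2   1   2   3   4   5
  3   0   2   5   9  14

9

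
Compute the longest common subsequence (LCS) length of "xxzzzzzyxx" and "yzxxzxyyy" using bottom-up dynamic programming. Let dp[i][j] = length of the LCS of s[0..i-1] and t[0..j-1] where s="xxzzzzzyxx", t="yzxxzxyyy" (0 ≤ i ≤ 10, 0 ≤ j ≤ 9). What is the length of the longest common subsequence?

   ''  y  z  x  x  z  x  y  y  y
''  0  0  0  0  0  0  0  0  0  0
 x  0  0  0  1  1  1  1  1  1  1
 x  0  0  0  1  2  2  2  2  2  2
 z  0  0  1  1  2  3  3  3  3  3
 z  0  0  1  1  2  3  3  3  3  3
 z  0  0  1  1  2  3  3  3  3  3
 z  0  0  1  1  2  3  3  3  3  3
 z  0  0  1  1  2  3  3  3  3  3
 y  0  1  1  1  2  3  3  4  4  4
 x  0  1  1  2  2  3  4  4  4  4
 x  0  1  1  2  3  3  4  4  4  4

4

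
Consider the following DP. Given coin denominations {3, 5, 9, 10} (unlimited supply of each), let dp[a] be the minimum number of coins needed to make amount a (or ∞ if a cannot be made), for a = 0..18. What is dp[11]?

 a  0  1  2  3  4  5  6  7  8  9 10 11 12 13 14 15 16 17 18
dp  0  -  -  1  -  1  2  -  2  1  1  3  2  2  2  2  3  3  2
(- denotes ∞ / unreachable)

3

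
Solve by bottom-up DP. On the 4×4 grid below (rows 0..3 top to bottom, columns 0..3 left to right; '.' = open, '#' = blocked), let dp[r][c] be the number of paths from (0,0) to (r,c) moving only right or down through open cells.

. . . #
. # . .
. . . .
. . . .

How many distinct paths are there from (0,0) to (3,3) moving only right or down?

r\c   0   1   2   3
  0   1   1   1   0
  1   1   0   1   1
  2   1   1   2   3
  3   1   2   4   7

7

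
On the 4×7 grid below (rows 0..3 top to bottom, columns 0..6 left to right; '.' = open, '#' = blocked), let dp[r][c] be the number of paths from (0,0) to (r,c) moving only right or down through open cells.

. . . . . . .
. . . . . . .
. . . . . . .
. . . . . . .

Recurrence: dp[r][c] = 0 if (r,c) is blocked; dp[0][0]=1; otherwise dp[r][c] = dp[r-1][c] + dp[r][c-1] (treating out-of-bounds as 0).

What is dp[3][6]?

r\c   0   1   2   3   4   5   6
  0   1   1   1   1   1   1   1
  1   1   2   3   4   5   6   7
  2   1   3   6  10  15  21  28
  3   1   4  10  20  35  56  84

84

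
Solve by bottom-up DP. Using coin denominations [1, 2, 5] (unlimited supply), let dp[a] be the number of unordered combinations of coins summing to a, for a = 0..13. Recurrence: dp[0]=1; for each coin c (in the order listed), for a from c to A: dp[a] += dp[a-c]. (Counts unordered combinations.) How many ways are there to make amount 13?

14

after  coin     0     1     2     3     4     5     6     7     8     9    10    11    12    13
          1     1     1     1     1     1     1     1     1     1     1     1     1     1     1
          2     1     1     2     2     3     3     4     4     5     5     6     6     7     7
          5     1     1     2     2     3     4     5     6     7     8    10    11    13    14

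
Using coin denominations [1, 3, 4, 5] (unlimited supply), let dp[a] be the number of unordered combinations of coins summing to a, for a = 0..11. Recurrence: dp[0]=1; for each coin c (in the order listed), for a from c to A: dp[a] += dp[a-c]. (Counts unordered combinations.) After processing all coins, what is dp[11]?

14

after  coin     0     1     2     3     4     5     6     7     8     9    10    11
          1     1     1     1     1     1     1     1     1     1     1     1     1
          3     1     1     1     2     2     2     3     3     3     4     4     4
          4     1     1     1     2     3     3     4     5     6     7     8     9
          5     1     1     1     2     3     4     5     6     8    10    12    14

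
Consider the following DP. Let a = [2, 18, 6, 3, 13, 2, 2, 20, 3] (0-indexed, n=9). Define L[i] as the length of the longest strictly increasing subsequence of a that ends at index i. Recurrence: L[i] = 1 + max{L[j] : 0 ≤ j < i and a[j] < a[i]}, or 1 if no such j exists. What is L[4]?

   i    0    1    2    3    4    5    6    7    8
a[i]    2   18    6    3   13    2    2   20    3
L[i]    1    2    2    2    3    1    1    4    2

3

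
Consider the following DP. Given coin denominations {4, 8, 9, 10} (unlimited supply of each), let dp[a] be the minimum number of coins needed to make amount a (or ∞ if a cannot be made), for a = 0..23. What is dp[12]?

 a  0  1  2  3  4  5  6  7  8  9 10 11 12 13 14 15 16 17 18 19 20 21 22 23
dp  0  -  -  -  1  -  -  -  1  1  1  -  2  2  2  -  2  2  2  2  2  3  3  3
(- denotes ∞ / unreachable)

2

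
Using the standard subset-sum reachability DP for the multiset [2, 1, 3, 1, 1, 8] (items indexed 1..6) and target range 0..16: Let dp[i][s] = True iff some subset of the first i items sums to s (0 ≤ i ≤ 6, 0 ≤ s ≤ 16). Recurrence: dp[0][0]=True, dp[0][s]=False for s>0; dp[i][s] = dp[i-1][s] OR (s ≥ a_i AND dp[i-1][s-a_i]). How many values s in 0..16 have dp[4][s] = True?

8

i\s   0   1   2   3   4   5   6   7   8   9  10  11  12  13  14  15  16
  0   T   F   F   F   F   F   F   F   F   F   F   F   F   F   F   F   F
  1   T   F   T   F   F   F   F   F   F   F   F   F   F   F   F   F   F
  2   T   T   T   T   F   F   F   F   F   F   F   F   F   F   F   F   F
  3   T   T   T   T   T   T   T   F   F   F   F   F   F   F   F   F   F
  4   T   T   T   T   T   T   T   T   F   F   F   F   F   F   F   F   F
  5   T   T   T   T   T   T   T   T   T   F   F   F   F   F   F   F   F
  6   T   T   T   T   T   T   T   T   T   T   T   T   T   T   T   T   T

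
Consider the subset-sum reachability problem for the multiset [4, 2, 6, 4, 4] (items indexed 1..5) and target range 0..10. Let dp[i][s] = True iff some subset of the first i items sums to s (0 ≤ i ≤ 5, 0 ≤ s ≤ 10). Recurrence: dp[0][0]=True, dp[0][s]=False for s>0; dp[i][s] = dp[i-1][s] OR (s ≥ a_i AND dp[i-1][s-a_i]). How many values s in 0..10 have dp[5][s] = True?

6

i\s   0   1   2   3   4   5   6   7   8   9  10
  0   T   F   F   F   F   F   F   F   F   F   F
  1   T   F   F   F   T   F   F   F   F   F   F
  2   T   F   T   F   T   F   T   F   F   F   F
  3   T   F   T   F   T   F   T   F   T   F   T
  4   T   F   T   F   T   F   T   F   T   F   T
  5   T   F   T   F   T   F   T   F   T   F   T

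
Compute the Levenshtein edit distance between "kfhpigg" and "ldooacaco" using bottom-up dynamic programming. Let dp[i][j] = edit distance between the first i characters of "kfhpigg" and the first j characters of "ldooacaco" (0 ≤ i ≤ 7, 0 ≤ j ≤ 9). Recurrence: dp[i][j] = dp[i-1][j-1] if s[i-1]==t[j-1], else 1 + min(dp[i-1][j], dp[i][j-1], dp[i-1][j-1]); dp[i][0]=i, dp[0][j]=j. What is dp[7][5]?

   ''  l  d  o  o  a  c  a  c  o
''  0  1  2  3  4  5  6  7  8  9
 k  1  1  2  3  4  5  6  7  8  9
 f  2  2  2  3  4  5  6  7  8  9
 h  3  3  3  3  4  5  6  7  8  9
 p  4  4  4  4  4  5  6  7  8  9
 i  5  5  5  5  5  5  6  7  8  9
 g  6  6  6  6  6  6  6  7  8  9
 g  7  7  7  7  7  7  7  7  8  9

7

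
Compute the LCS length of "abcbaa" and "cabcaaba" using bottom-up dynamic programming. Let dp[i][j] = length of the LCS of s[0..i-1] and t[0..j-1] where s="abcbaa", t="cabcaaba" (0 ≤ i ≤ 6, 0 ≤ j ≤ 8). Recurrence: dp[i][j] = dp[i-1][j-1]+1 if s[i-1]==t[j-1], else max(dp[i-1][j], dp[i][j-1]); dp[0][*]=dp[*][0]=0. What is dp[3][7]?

3

   ''  c  a  b  c  a  a  b  a
''  0  0  0  0  0  0  0  0  0
 a  0  0  1  1  1  1  1  1  1
 b  0  0  1  2  2  2  2  2  2
 c  0  1  1  2  3  3  3  3  3
 b  0  1  1  2  3  3  3  4  4
 a  0  1  2  2  3  4  4  4  5
 a  0  1  2  2  3  4  5  5  5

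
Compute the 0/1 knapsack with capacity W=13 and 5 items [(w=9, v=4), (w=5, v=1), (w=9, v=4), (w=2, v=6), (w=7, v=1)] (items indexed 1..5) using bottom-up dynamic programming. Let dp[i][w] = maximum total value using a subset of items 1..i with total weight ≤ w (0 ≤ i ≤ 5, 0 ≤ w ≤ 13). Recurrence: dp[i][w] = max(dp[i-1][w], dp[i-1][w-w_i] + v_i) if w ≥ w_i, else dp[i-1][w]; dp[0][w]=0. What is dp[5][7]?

i\w   0   1   2   3   4   5   6   7   8   9  10  11  12  13
  0   0   0   0   0   0   0   0   0   0   0   0   0   0   0
  1   0   0   0   0   0   0   0   0   0   4   4   4   4   4
  2   0   0   0   0   0   1   1   1   1   4   4   4   4   4
  3   0   0   0   0   0   1   1   1   1   4   4   4   4   4
  4   0   0   6   6   6   6   6   7   7   7   7  10  10  10
  5   0   0   6   6   6   6   6   7   7   7   7  10  10  10

7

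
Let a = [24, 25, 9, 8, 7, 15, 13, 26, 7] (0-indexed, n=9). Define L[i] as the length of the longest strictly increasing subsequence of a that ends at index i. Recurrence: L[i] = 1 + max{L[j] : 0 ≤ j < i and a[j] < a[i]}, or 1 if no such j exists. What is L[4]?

   i    0    1    2    3    4    5    6    7    8
a[i]   24   25    9    8    7   15   13   26    7
L[i]    1    2    1    1    1    2    2    3    1

1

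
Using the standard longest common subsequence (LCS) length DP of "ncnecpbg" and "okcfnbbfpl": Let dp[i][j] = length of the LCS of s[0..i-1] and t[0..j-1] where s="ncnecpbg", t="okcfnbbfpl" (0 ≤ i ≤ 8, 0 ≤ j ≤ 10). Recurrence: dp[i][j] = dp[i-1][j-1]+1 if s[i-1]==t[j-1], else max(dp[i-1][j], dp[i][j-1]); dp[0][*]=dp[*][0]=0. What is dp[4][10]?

   ''  o  k  c  f  n  b  b  f  p  l
''  0  0  0  0  0  0  0  0  0  0  0
 n  0  0  0  0  0  1  1  1  1  1  1
 c  0  0  0  1  1  1  1  1  1  1  1
 n  0  0  0  1  1  2  2  2  2  2  2
 e  0  0  0  1  1  2  2  2  2  2  2
 c  0  0  0  1  1  2  2  2  2  2  2
 p  0  0  0  1  1  2  2  2  2  3  3
 b  0  0  0  1  1  2  3  3  3  3  3
 g  0  0  0  1  1  2  3  3  3  3  3

2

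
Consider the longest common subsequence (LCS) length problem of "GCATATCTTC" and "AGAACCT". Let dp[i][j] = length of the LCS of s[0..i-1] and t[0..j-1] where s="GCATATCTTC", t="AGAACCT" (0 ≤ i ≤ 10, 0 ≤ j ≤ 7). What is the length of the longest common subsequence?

5

   ''  A  G  A  A  C  C  T
''  0  0  0  0  0  0  0  0
 G  0  0  1  1  1  1  1  1
 C  0  0  1  1  1  2  2  2
 A  0  1  1  2  2  2  2  2
 T  0  1  1  2  2  2  2  3
 A  0  1  1  2  3  3  3  3
 T  0  1  1  2  3  3  3  4
 C  0  1  1  2  3  4  4  4
 T  0  1  1  2  3  4  4  5
 T  0  1  1  2  3  4  4  5
 C  0  1  1  2  3  4  5  5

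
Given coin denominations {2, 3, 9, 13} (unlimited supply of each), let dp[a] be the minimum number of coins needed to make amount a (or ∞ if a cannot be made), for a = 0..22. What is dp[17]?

3

 a  0  1  2  3  4  5  6  7  8  9 10 11 12 13 14 15 16 17 18 19 20 21 22
dp  0  -  1  1  2  2  2  3  3  1  4  2  2  1  3  2  2  3  2  3  3  3  2
(- denotes ∞ / unreachable)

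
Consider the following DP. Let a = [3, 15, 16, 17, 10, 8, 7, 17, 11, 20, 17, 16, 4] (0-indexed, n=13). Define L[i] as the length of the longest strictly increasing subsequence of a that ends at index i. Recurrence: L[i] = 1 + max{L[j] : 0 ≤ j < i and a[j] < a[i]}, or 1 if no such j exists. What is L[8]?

3

   i    0    1    2    3    4    5    6    7    8    9   10   11   12
a[i]    3   15   16   17   10    8    7   17   11   20   17   16    4
L[i]    1    2    3    4    2    2    2    4    3    5    4    4    2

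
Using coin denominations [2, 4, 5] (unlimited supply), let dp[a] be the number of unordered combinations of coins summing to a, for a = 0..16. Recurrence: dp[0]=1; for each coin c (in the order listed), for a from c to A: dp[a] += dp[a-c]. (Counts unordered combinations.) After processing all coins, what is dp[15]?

after  coin     0     1     2     3     4     5     6     7     8     9    10    11    12    13    14    15    16
          2     1     0     1     0     1     0     1     0     1     0     1     0     1     0     1     0     1
          4     1     0     1     0     2     0     2     0     3     0     3     0     4     0     4     0     5
          5     1     0     1     0     2     1     2     1     3     2     4     2     5     3     6     4     7

4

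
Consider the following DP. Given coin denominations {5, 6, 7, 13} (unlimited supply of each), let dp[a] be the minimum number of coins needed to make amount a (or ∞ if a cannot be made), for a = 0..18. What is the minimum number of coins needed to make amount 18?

 a  0  1  2  3  4  5  6  7  8  9 10 11 12 13 14 15 16 17 18
dp  0  -  -  -  -  1  1  1  -  -  2  2  2  1  2  3  3  3  2
(- denotes ∞ / unreachable)

2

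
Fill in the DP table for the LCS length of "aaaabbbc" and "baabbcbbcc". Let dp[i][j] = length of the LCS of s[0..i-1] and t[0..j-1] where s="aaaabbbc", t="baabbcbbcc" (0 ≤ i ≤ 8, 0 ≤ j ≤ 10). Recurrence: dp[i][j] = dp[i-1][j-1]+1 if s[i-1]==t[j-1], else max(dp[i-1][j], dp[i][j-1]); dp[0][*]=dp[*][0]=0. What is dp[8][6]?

   ''  b  a  a  b  b  c  b  b  c  c
''  0  0  0  0  0  0  0  0  0  0  0
 a  0  0  1  1  1  1  1  1  1  1  1
 a  0  0  1  2  2  2  2  2  2  2  2
 a  0  0  1  2  2  2  2  2  2  2  2
 a  0  0  1  2  2  2  2  2  2  2  2
 b  0  1  1  2  3  3  3  3  3  3  3
 b  0  1  1  2  3  4  4  4  4  4  4
 b  0  1  1  2  3  4  4  5  5  5  5
 c  0  1  1  2  3  4  5  5  5  6  6

5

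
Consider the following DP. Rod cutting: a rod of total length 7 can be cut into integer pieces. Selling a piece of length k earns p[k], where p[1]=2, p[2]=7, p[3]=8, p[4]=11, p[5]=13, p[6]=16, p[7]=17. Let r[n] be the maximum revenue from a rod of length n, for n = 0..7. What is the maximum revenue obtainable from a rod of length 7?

23

   n    0    1    2    3    4    5    6    7
r[n]    0    2    7    9   14   16   21   23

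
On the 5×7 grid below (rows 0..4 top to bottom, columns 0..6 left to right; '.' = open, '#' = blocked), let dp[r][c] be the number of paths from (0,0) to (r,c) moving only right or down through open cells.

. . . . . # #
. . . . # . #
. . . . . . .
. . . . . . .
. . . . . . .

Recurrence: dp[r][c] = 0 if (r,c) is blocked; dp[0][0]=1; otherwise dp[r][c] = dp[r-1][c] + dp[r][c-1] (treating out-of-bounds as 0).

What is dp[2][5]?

r\c   0   1   2   3   4   5   6
  0   1   1   1   1   1   0   0
  1   1   2   3   4   0   0   0
  2   1   3   6  10  10  10  10
  3   1   4  10  20  30  40  50
  4   1   5  15  35  65 105 155

10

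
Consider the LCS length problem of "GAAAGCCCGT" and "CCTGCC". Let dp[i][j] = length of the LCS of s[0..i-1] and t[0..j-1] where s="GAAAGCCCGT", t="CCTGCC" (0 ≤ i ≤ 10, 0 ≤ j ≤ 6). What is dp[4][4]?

   ''  C  C  T  G  C  C
''  0  0  0  0  0  0  0
 G  0  0  0  0  1  1  1
 A  0  0  0  0  1  1  1
 A  0  0  0  0  1  1  1
 A  0  0  0  0  1  1  1
 G  0  0  0  0  1  1  1
 C  0  1  1  1  1  2  2
 C  0  1  2  2  2  2  3
 C  0  1  2  2  2  3  3
 G  0  1  2  2  3  3  3
 T  0  1  2  3  3  3  3

1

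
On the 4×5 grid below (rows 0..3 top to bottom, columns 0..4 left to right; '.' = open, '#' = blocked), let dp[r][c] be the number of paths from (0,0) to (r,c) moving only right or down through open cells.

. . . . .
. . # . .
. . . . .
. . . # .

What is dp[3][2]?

7

r\c   0   1   2   3   4
  0   1   1   1   1   1
  1   1   2   0   1   2
  2   1   3   3   4   6
  3   1   4   7   0   6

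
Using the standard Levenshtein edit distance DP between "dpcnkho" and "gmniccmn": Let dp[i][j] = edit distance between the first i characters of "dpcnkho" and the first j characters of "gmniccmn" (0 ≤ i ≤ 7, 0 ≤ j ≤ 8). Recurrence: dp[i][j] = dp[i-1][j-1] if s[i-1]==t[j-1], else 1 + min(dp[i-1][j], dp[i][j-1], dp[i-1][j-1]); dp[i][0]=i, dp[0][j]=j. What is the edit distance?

8

   ''  g  m  n  i  c  c  m  n
''  0  1  2  3  4  5  6  7  8
 d  1  1  2  3  4  5  6  7  8
 p  2  2  2  3  4  5  6  7  8
 c  3  3  3  3  4  4  5  6  7
 n  4  4  4  3  4  5  5  6  6
 k  5  5  5  4  4  5  6  6  7
 h  6  6  6  5  5  5  6  7  7
 o  7  7  7  6  6  6  6  7  8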